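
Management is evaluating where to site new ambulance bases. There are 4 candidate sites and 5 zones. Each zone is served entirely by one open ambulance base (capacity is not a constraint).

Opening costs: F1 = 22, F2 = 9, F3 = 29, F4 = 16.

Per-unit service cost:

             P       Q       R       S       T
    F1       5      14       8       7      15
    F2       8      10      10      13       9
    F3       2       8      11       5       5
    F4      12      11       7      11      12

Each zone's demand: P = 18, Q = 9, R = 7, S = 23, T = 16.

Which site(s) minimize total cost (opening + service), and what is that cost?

Open F3 and F4; minimum total cost 397.

For any fixed open set, each zone goes to its cheapest open site; total = fixed + service.
{F3, F4}: P→F3 2·18=36, Q→F3 8·9=72, R→F4 7·7=49, S→F3 5·23=115, T→F3 5·16=80. Service 352; fixed 45; total 397.
{F2, F3, F4}: service 352 + fixed 54 = 406
{F3}: service 380 + fixed 29 = 409
{F1, F2, F3, F4}: P→F3 2·18=36, Q→F3 8·9=72, R→F4 7·7=49, S→F3 5·23=115, T→F3 5·16=80. Service 352; fixed 76; total 428.
No other subset beats 397.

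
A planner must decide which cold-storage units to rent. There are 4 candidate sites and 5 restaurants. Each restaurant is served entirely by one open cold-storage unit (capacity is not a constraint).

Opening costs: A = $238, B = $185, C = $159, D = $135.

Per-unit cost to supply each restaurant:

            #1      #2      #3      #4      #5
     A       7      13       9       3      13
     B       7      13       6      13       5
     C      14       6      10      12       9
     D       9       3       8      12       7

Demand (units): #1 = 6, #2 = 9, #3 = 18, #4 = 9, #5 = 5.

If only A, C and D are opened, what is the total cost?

Total cost: 807

Each restaurant is assigned to its cheapest site among the open ones.
{A, C, D}: #1→A 7·6=42, #2→D 3·9=27, #3→D 8·18=144, #4→A 3·9=27, #5→D 7·5=35. Service 275; fixed 532; total 807.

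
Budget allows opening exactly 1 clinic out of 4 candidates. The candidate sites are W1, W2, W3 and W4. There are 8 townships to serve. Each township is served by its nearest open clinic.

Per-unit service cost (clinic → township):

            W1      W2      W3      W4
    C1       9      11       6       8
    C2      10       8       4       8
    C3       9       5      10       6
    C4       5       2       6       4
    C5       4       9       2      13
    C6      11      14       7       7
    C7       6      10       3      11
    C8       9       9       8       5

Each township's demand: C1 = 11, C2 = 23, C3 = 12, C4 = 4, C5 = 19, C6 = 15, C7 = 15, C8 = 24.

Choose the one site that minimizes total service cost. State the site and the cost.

Choose W3 only; total service cost 682.

With exactly 1 open, each township uses its cheapest among the chosen.
{W3}: C1→W3 6·11=66, C2→W3 4·23=92, C3→W3 10·12=120, C4→W3 6·4=24, C5→W3 2·19=38, C6→W3 7·15=105, C7→W3 3·15=45, C8→W3 8·24=192. Service cost 682.
{W4}: service cost 997
{W1}: service cost 1004
Among all 4 size-1 choices, {W3} is lowest.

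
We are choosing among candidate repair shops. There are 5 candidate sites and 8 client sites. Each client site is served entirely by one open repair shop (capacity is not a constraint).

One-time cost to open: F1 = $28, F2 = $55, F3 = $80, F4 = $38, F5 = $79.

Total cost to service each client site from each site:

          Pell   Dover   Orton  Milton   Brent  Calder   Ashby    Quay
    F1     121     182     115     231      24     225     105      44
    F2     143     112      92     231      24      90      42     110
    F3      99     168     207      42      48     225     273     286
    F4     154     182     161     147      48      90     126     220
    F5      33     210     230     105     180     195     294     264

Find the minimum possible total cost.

Minimum total cost: 704

For any fixed open set, each client site goes to its cheapest open site; total = fixed + service.
{F1, F2, F5}: Pell→F5 33, Dover→F2 112, Orton→F2 92, Milton→F5 105, Brent→F1 24, Calder→F2 90, Ashby→F2 42, Quay→F1 44. Service 542; fixed 162; total 704.
{F1, F2, F3}: Pell→F3 99, Dover→F2 112, Orton→F2 92, Milton→F3 42, Brent→F1 24, Calder→F2 90, Ashby→F2 42, Quay→F1 44. Service 545; fixed 163; total 708.
{F1, F2, F3, F5}: service 479 + fixed 242 = 721
{F1, F2, F3, F4, F5}: service 479 + fixed 280 = 759
No other subset beats 704.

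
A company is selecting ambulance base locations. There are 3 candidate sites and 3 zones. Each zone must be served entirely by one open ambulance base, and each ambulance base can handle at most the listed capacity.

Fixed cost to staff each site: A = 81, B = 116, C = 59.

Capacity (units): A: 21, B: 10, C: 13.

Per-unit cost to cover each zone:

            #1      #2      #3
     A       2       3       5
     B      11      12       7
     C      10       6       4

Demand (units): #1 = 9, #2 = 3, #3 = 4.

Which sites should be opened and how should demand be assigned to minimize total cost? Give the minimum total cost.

Minimum total cost: 128

Open {A}: #1→A 2·9=18, #2→A 3·3=9, #3→A 5·4=20.
Loads: A carries 16/21. Service 47; fixed 81; total 128.
Next best feasible plan costs 183.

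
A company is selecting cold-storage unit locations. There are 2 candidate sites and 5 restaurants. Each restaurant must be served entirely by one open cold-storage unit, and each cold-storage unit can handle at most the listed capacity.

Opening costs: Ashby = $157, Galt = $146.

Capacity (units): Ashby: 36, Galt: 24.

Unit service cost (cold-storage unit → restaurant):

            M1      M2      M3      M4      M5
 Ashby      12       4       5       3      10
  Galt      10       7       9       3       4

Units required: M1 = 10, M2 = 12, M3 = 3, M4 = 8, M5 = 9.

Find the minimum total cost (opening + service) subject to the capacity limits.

Minimum total cost: 526

Open {Ashby, Galt}: M1→Galt 10·10=100, M2→Ashby 4·12=48, M3→Ashby 5·3=15, M4→Ashby 3·8=24, M5→Galt 4·9=36.
Loads: Ashby carries 23/36, Galt carries 19/24. Service 223; fixed 303; total 526.
Next best feasible plan costs 538.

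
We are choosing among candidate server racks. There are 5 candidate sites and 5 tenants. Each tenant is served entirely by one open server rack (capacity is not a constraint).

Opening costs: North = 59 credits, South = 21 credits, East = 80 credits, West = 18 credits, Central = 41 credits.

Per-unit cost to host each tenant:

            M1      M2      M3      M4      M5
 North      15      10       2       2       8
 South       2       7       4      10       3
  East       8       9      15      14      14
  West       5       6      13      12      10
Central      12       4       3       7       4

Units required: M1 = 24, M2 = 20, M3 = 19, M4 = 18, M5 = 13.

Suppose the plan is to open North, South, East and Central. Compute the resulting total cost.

Total cost: 442

Each tenant is assigned to its cheapest site among the open ones.
{North, South, East, Central}: M1→South 2·24=48, M2→Central 4·20=80, M3→North 2·19=38, M4→North 2·18=36, M5→South 3·13=39. Service 241; fixed 201; total 442.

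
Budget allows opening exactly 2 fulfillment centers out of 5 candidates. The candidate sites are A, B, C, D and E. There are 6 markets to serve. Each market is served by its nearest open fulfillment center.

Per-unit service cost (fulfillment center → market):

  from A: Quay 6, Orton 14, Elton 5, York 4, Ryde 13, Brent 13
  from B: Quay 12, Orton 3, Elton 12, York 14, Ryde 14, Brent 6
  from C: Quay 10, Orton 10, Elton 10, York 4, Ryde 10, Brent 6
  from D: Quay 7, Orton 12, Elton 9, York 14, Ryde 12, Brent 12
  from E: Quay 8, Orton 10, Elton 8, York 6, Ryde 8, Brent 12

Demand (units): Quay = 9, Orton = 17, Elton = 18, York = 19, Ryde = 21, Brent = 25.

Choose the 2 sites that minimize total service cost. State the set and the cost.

Choose A and B; total service cost 694.

With exactly 2 open, each market uses its cheapest among the chosen.
{A, B}: Quay→A 6·9=54, Orton→B 3·17=51, Elton→A 5·18=90, York→A 4·19=76, Ryde→A 13·21=273, Brent→B 6·25=150. Service cost 694.
{B, E}: service cost 699
{A, C}: service cost 750
Among all 10 size-2 choices, {A, B} is lowest.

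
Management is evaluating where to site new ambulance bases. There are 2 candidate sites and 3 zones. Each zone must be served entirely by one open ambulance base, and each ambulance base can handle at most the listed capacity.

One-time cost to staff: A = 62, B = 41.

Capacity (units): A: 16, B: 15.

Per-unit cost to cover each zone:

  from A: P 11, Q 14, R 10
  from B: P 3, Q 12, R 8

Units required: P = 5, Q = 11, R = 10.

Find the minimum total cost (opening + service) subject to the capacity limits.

Open {A, B}: P→B 3·5=15, Q→A 14·11=154, R→B 8·10=80.
Loads: A carries 11/16, B carries 15/15. Service 249; fixed 103; total 352.
Next best feasible plan costs 390.

Minimum total cost: 352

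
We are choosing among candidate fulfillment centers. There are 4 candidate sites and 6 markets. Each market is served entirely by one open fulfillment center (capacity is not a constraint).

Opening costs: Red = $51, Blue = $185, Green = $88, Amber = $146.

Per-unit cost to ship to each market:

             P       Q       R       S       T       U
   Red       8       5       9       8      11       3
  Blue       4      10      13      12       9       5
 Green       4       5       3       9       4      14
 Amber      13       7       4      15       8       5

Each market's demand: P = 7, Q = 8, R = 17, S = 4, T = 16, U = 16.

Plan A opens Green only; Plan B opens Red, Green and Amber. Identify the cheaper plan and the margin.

Plan A is cheaper by 17.

Plan A: {Green}: P→Green 4·7=28, Q→Green 5·8=40, R→Green 3·17=51, S→Green 9·4=36, T→Green 4·16=64, U→Green 14·16=224. Service 443; fixed 88; total 531.
Plan B: {Red, Green, Amber}: P→Green 4·7=28, Q→Red 5·8=40, R→Green 3·17=51, S→Red 8·4=32, T→Green 4·16=64, U→Red 3·16=48. Service 263; fixed 285; total 548.
Difference: |531 − 548| = 17.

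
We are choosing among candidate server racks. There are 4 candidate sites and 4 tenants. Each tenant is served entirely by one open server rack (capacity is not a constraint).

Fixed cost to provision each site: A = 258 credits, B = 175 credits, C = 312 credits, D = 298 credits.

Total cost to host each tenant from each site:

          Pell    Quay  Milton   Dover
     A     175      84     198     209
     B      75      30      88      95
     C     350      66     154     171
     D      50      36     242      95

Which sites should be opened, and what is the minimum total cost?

For any fixed open set, each tenant goes to its cheapest open site; total = fixed + service.
{B}: Pell→B 75, Quay→B 30, Milton→B 88, Dover→B 95. Service 288; fixed 175; total 463.
{A, B}: service 288 + fixed 433 = 721
{D}: service 423 + fixed 298 = 721
{A, B, C, D}: Pell→D 50, Quay→B 30, Milton→B 88, Dover→B 95. Service 263; fixed 1043; total 1306.
(All 15 nonempty subsets were checked; B only is lowest.)

Open B only; minimum total cost 463.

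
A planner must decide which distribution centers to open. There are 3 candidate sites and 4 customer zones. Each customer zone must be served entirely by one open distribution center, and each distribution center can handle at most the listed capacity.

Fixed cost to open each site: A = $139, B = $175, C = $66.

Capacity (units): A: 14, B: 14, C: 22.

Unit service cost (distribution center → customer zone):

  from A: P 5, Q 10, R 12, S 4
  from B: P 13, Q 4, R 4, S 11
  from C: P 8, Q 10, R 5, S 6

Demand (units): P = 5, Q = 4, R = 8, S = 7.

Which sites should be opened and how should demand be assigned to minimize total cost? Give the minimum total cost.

Open {A, C}: P→A 5·5=25, Q→C 10·4=40, R→C 5·8=40, S→A 4·7=28.
Loads: A carries 12/14, C carries 12/22. Service 133; fixed 205; total 338.
Next best feasible plan costs 352.

Minimum total cost: 338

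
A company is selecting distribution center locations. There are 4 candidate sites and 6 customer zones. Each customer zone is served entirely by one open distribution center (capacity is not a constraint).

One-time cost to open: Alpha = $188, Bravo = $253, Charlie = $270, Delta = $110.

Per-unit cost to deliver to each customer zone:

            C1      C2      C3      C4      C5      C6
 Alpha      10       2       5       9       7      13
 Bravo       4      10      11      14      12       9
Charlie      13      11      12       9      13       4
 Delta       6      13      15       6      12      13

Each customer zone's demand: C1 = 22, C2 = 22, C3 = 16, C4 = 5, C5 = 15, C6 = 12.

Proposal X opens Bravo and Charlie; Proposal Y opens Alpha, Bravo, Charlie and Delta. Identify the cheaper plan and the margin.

Proposal Y is cheaper by 64.

Proposal X: {Bravo, Charlie}: C1→Bravo 4·22=88, C2→Bravo 10·22=220, C3→Bravo 11·16=176, C4→Charlie 9·5=45, C5→Bravo 12·15=180, C6→Charlie 4·12=48. Service 757; fixed 523; total 1280.
Proposal Y: {Alpha, Bravo, Charlie, Delta}: C1→Bravo 4·22=88, C2→Alpha 2·22=44, C3→Alpha 5·16=80, C4→Delta 6·5=30, C5→Alpha 7·15=105, C6→Charlie 4·12=48. Service 395; fixed 821; total 1216.
Difference: |1280 − 1216| = 64.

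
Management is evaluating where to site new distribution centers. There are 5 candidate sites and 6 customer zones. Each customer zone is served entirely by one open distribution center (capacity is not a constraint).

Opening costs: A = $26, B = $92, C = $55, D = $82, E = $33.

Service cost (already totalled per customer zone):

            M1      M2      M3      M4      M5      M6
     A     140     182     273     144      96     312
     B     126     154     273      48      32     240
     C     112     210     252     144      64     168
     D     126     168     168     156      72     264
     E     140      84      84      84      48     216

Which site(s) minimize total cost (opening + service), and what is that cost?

For any fixed open set, each customer zone goes to its cheapest open site; total = fixed + service.
{C, E}: M1→C 112, M2→E 84, M3→E 84, M4→E 84, M5→E 48, M6→C 168. Service 580; fixed 88; total 668.
{E}: service 656 + fixed 33 = 689
{A, C, E}: service 580 + fixed 114 = 694
{A, B, C, D, E}: M1→C 112, M2→E 84, M3→E 84, M4→B 48, M5→B 32, M6→C 168. Service 528; fixed 288; total 816.
No other subset beats 668.

Open C and E; minimum total cost 668.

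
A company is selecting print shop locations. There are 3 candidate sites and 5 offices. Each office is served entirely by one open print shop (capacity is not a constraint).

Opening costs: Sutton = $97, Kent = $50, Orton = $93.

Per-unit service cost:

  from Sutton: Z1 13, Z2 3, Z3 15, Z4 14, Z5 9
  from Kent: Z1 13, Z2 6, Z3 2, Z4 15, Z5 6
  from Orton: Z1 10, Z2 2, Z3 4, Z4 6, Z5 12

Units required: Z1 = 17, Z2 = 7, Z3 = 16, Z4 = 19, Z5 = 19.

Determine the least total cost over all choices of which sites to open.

Minimum total cost: 587

For any fixed open set, each office goes to its cheapest open site; total = fixed + service.
{Kent, Orton}: Z1→Orton 10·17=170, Z2→Orton 2·7=14, Z3→Kent 2·16=32, Z4→Orton 6·19=114, Z5→Kent 6·19=114. Service 444; fixed 143; total 587.
{Orton}: service 590 + fixed 93 = 683
{Sutton, Kent, Orton}: Z1→Orton 10·17=170, Z2→Orton 2·7=14, Z3→Kent 2·16=32, Z4→Orton 6·19=114, Z5→Kent 6·19=114. Service 444; fixed 240; total 684.
{Kent}: service 694 + fixed 50 = 744
No other subset beats 587.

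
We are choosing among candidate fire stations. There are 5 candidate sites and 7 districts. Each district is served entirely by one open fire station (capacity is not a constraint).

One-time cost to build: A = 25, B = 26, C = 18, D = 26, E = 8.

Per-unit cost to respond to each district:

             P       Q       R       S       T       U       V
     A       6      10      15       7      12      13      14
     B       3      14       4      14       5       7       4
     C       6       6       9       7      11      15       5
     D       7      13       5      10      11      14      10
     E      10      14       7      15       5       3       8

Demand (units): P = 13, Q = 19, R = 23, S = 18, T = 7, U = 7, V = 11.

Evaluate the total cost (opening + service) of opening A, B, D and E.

Each district is assigned to its cheapest site among the open ones.
{A, B, D, E}: P→B 3·13=39, Q→A 10·19=190, R→B 4·23=92, S→A 7·18=126, T→B 5·7=35, U→E 3·7=21, V→B 4·11=44. Service 547; fixed 85; total 632.

Total cost: 632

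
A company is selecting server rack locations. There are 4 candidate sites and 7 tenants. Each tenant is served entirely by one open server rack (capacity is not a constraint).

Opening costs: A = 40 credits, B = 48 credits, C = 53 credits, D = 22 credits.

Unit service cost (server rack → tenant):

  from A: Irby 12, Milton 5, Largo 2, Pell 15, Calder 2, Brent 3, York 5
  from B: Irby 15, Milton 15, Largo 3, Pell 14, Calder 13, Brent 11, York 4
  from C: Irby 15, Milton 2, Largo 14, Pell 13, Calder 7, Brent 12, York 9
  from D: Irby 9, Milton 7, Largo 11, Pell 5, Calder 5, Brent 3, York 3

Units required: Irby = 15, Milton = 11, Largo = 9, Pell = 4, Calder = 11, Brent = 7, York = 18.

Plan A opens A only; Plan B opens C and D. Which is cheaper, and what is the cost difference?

Plan A: {A}: Irby→A 12·15=180, Milton→A 5·11=55, Largo→A 2·9=18, Pell→A 15·4=60, Calder→A 2·11=22, Brent→A 3·7=21, York→A 5·18=90. Service 446; fixed 40; total 486.
Plan B: {C, D}: Irby→D 9·15=135, Milton→C 2·11=22, Largo→D 11·9=99, Pell→D 5·4=20, Calder→D 5·11=55, Brent→D 3·7=21, York→D 3·18=54. Service 406; fixed 75; total 481.
Difference: |486 − 481| = 5.

Plan B is cheaper by 5.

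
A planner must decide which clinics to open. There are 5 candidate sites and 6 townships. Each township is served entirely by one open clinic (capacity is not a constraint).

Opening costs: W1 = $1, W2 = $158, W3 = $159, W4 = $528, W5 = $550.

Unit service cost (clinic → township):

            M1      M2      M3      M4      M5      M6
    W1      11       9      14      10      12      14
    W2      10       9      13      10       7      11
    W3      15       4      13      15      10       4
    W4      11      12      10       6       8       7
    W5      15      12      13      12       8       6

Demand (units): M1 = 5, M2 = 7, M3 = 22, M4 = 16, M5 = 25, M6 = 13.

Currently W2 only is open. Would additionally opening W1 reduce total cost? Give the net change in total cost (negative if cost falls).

No — net change +1 (cost rises by 1).

Current service cost with {W2}: 877.
Adding W1: each township re-picks its cheapest; new service cost 877, saving 0.
Extra fixed cost: 1. Net change = 1 − 0 = 1.
(Totals: 1035 → 1036.)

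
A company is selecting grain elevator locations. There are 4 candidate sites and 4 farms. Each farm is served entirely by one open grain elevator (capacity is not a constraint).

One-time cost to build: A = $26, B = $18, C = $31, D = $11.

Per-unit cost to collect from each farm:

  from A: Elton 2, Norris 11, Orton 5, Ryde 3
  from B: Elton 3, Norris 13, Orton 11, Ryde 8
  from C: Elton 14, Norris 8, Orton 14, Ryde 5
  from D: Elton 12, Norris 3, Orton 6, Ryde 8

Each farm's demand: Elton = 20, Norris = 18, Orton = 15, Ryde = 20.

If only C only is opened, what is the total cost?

Each farm is assigned to its cheapest site among the open ones.
{C}: Elton→C 14·20=280, Norris→C 8·18=144, Orton→C 14·15=210, Ryde→C 5·20=100. Service 734; fixed 31; total 765.

Total cost: 765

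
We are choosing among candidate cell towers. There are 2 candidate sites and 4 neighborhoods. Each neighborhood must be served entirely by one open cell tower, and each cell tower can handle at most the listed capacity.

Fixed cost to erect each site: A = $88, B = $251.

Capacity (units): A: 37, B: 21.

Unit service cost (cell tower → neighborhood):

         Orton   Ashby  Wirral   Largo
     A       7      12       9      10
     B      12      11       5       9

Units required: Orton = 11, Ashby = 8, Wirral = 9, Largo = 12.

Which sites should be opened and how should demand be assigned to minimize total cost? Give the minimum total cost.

Minimum total cost: 665

Open {A, B}: Orton→A 7·11=77, Ashby→A 12·8=96, Wirral→B 5·9=45, Largo→B 9·12=108.
Loads: A carries 19/37, B carries 21/21. Service 326; fixed 339; total 665.
Next best feasible plan costs 669.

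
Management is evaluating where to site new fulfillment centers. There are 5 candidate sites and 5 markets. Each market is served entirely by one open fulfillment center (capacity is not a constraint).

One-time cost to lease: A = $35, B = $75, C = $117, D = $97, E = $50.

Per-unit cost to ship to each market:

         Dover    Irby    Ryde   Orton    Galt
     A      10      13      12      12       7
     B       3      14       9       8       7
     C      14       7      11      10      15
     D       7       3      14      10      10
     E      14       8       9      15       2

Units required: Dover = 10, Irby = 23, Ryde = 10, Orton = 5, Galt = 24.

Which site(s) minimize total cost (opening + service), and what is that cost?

For any fixed open set, each market goes to its cheapest open site; total = fixed + service.
{D, E}: Dover→D 7·10=70, Irby→D 3·23=69, Ryde→E 9·10=90, Orton→D 10·5=50, Galt→E 2·24=48. Service 327; fixed 147; total 474.
{B, D, E}: service 277 + fixed 222 = 499
{A, D, E}: service 327 + fixed 182 = 509
{A, B, C, D, E}: Dover→B 3·10=30, Irby→D 3·23=69, Ryde→B 9·10=90, Orton→B 8·5=40, Galt→E 2·24=48. Service 277; fixed 374; total 651.
No other subset beats 474.

Open D and E; minimum total cost 474.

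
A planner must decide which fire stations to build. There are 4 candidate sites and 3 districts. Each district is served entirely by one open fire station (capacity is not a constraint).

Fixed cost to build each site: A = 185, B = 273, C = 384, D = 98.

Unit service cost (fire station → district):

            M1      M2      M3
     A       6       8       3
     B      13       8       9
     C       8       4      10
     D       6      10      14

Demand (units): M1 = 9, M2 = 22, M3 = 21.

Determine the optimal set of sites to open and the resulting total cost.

Open A only; minimum total cost 478.

For any fixed open set, each district goes to its cheapest open site; total = fixed + service.
{A}: M1→A 6·9=54, M2→A 8·22=176, M3→A 3·21=63. Service 293; fixed 185; total 478.
{A, D}: service 293 + fixed 283 = 576
{D}: M1→D 6·9=54, M2→D 10·22=220, M3→D 14·21=294. Service 568; fixed 98; total 666.
{A, B, C, D}: service 205 + fixed 940 = 1145
No other subset beats 478.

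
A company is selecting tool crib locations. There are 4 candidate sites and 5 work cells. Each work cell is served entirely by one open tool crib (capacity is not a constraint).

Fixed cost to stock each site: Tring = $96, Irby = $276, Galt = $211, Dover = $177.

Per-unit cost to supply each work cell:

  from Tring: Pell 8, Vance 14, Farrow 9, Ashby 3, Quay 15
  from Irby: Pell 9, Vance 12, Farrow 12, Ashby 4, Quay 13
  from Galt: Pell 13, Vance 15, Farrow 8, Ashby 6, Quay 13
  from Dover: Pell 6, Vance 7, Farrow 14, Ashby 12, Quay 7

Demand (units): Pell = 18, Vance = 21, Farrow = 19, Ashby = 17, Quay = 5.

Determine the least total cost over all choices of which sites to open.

Minimum total cost: 785

For any fixed open set, each work cell goes to its cheapest open site; total = fixed + service.
{Tring, Dover}: Pell→Dover 6·18=108, Vance→Dover 7·21=147, Farrow→Tring 9·19=171, Ashby→Tring 3·17=51, Quay→Dover 7·5=35. Service 512; fixed 273; total 785.
{Tring}: service 735 + fixed 96 = 831
{Galt, Dover}: service 544 + fixed 388 = 932
{Tring, Irby, Galt, Dover}: Pell→Dover 6·18=108, Vance→Dover 7·21=147, Farrow→Galt 8·19=152, Ashby→Tring 3·17=51, Quay→Dover 7·5=35. Service 493; fixed 760; total 1253.
(All 15 nonempty subsets were checked; Tring and Dover is lowest.)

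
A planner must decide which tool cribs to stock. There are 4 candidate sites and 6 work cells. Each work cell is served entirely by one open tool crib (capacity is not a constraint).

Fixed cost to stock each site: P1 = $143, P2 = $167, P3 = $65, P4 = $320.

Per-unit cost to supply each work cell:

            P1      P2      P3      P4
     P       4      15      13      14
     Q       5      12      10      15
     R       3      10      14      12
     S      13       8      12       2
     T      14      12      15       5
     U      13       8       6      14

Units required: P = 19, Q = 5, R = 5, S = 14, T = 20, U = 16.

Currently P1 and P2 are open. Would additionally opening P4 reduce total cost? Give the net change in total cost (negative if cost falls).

Current service cost with {P1, P2}: 596.
Adding P4: each work cell re-picks its cheapest; new service cost 372, saving 224.
Extra fixed cost: 320. Net change = 320 − 224 = 96.
(Totals: 906 → 1002.)

No — net change +96 (cost rises by 96).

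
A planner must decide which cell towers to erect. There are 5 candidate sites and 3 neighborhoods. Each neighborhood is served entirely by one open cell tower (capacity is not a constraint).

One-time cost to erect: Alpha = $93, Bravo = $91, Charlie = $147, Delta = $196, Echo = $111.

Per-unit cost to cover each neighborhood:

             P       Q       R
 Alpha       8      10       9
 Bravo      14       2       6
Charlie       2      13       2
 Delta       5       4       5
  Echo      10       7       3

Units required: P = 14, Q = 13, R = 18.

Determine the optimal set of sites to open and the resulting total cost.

For any fixed open set, each neighborhood goes to its cheapest open site; total = fixed + service.
{Bravo, Charlie}: P→Charlie 2·14=28, Q→Bravo 2·13=26, R→Charlie 2·18=36. Service 90; fixed 238; total 328.
{Charlie}: P→Charlie 2·14=28, Q→Charlie 13·13=169, R→Charlie 2·18=36. Service 233; fixed 147; total 380.
{Echo}: service 285 + fixed 111 = 396
{Alpha, Bravo, Charlie, Delta, Echo}: P→Charlie 2·14=28, Q→Bravo 2·13=26, R→Charlie 2·18=36. Service 90; fixed 638; total 728.
No other subset beats 328.

Open Bravo and Charlie; minimum total cost 328.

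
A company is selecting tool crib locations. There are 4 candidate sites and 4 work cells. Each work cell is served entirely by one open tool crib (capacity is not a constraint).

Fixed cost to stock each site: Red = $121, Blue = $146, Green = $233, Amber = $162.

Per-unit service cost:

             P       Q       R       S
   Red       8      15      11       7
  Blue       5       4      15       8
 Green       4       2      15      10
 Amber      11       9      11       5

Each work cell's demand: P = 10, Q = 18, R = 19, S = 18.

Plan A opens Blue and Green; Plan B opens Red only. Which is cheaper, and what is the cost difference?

Plan B is cheaper by 78.

Plan A: {Blue, Green}: P→Green 4·10=40, Q→Green 2·18=36, R→Blue 15·19=285, S→Blue 8·18=144. Service 505; fixed 379; total 884.
Plan B: {Red}: P→Red 8·10=80, Q→Red 15·18=270, R→Red 11·19=209, S→Red 7·18=126. Service 685; fixed 121; total 806.
Difference: |884 − 806| = 78.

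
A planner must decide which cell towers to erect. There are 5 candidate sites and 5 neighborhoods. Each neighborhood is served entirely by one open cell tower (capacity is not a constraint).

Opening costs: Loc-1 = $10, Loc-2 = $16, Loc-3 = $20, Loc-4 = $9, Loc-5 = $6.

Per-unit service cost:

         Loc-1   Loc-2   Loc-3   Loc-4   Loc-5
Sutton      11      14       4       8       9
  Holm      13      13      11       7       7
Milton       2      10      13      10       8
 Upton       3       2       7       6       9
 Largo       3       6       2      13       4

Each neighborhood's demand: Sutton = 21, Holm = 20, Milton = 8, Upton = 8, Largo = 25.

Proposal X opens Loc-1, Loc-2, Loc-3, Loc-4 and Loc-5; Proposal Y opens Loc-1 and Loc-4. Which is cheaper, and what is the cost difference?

Proposal X is cheaper by 75.

Proposal X: {Loc-1, Loc-2, Loc-3, Loc-4, Loc-5}: Sutton→Loc-3 4·21=84, Holm→Loc-4 7·20=140, Milton→Loc-1 2·8=16, Upton→Loc-2 2·8=16, Largo→Loc-3 2·25=50. Service 306; fixed 61; total 367.
Proposal Y: {Loc-1, Loc-4}: Sutton→Loc-4 8·21=168, Holm→Loc-4 7·20=140, Milton→Loc-1 2·8=16, Upton→Loc-1 3·8=24, Largo→Loc-1 3·25=75. Service 423; fixed 19; total 442.
Difference: |367 − 442| = 75.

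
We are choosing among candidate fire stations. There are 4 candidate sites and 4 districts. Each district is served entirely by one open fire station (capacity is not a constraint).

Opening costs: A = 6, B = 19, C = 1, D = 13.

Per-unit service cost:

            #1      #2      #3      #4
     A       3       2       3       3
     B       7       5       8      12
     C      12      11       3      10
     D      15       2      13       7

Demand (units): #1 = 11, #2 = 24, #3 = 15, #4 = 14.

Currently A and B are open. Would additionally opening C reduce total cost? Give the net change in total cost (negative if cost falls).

Current service cost with {A, B}: 168.
Adding C: each district re-picks its cheapest; new service cost 168, saving 0.
Extra fixed cost: 1. Net change = 1 − 0 = 1.
(Totals: 193 → 194.)

No — net change +1 (cost rises by 1).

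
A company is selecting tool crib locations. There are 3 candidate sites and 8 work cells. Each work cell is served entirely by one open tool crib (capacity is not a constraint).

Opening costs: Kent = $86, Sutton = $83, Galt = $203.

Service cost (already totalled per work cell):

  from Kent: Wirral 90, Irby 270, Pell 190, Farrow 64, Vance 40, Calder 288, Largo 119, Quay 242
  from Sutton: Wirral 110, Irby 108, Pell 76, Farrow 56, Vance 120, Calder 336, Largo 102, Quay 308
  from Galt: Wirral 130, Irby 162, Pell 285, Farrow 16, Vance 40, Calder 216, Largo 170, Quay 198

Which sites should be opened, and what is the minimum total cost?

Open Sutton and Galt; minimum total cost 1152.

For any fixed open set, each work cell goes to its cheapest open site; total = fixed + service.
{Sutton, Galt}: Wirral→Sutton 110, Irby→Sutton 108, Pell→Sutton 76, Farrow→Galt 16, Vance→Galt 40, Calder→Galt 216, Largo→Sutton 102, Quay→Galt 198. Service 866; fixed 286; total 1152.
{Kent, Sutton}: service 1002 + fixed 169 = 1171
{Kent, Sutton, Galt}: Wirral→Kent 90, Irby→Sutton 108, Pell→Sutton 76, Farrow→Galt 16, Vance→Kent 40, Calder→Galt 216, Largo→Sutton 102, Quay→Galt 198. Service 846; fixed 372; total 1218.
{Sutton}: service 1216 + fixed 83 = 1299
(All 7 nonempty subsets were checked; Sutton and Galt is lowest.)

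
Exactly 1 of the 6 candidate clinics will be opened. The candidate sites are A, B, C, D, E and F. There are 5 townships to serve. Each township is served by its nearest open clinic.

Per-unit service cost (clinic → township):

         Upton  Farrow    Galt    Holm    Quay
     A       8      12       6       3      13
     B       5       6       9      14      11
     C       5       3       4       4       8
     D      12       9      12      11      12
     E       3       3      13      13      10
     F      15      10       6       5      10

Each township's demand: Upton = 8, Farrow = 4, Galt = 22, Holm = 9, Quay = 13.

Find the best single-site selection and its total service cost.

With exactly 1 open, each township uses its cheapest among the chosen.
{C}: Upton→C 5·8=40, Farrow→C 3·4=12, Galt→C 4·22=88, Holm→C 4·9=36, Quay→C 8·13=104. Service cost 280.
{A}: service cost 440
{F}: service cost 467
Among all 6 size-1 choices, {C} is lowest.

Choose C only; total service cost 280.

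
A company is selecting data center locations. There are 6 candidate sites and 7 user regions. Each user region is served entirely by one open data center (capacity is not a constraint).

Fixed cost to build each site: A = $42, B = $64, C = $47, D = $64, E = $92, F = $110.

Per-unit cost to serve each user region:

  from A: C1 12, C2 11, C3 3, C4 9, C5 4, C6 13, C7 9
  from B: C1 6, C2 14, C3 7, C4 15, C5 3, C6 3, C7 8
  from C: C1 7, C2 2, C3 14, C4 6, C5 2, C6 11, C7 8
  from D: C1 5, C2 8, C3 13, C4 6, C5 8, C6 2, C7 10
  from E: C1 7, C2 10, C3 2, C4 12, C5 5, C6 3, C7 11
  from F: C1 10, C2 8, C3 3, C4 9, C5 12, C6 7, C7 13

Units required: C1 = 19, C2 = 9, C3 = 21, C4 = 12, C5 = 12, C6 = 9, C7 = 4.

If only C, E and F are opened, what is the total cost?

Total cost: 597

Each user region is assigned to its cheapest site among the open ones.
{C, E, F}: C1→C 7·19=133, C2→C 2·9=18, C3→E 2·21=42, C4→C 6·12=72, C5→C 2·12=24, C6→E 3·9=27, C7→C 8·4=32. Service 348; fixed 249; total 597.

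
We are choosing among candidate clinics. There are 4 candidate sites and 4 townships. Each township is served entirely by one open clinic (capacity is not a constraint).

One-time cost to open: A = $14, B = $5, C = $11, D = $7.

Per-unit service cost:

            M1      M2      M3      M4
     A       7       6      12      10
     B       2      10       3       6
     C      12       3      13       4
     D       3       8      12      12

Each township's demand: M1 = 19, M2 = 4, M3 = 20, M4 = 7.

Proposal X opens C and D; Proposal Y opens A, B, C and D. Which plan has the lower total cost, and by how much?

Proposal X: {C, D}: M1→D 3·19=57, M2→C 3·4=12, M3→D 12·20=240, M4→C 4·7=28. Service 337; fixed 18; total 355.
Proposal Y: {A, B, C, D}: M1→B 2·19=38, M2→C 3·4=12, M3→B 3·20=60, M4→C 4·7=28. Service 138; fixed 37; total 175.
Difference: |355 − 175| = 180.

Proposal Y is cheaper by 180.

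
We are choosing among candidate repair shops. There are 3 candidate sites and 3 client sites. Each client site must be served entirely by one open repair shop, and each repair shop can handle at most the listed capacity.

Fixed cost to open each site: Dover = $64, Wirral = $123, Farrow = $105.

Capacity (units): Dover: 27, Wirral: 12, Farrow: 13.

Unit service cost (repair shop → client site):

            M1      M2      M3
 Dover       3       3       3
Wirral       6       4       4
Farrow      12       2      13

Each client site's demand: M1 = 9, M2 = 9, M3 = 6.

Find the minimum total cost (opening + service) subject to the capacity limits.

Open {Dover}: M1→Dover 3·9=27, M2→Dover 3·9=27, M3→Dover 3·6=18.
Loads: Dover carries 24/27. Service 72; fixed 64; total 136.
Next best feasible plan costs 232.

Minimum total cost: 136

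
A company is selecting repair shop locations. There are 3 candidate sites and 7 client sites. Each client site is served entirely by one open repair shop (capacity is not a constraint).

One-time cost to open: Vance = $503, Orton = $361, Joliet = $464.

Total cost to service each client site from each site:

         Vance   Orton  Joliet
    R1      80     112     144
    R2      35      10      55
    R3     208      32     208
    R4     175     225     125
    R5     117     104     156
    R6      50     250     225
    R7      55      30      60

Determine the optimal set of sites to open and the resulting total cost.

For any fixed open set, each client site goes to its cheapest open site; total = fixed + service.
{Orton}: R1→Orton 112, R2→Orton 10, R3→Orton 32, R4→Orton 225, R5→Orton 104, R6→Orton 250, R7→Orton 30. Service 763; fixed 361; total 1124.
{Vance}: R1→Vance 80, R2→Vance 35, R3→Vance 208, R4→Vance 175, R5→Vance 117, R6→Vance 50, R7→Vance 55. Service 720; fixed 503; total 1223.
{Vance, Orton}: service 481 + fixed 864 = 1345
{Vance, Orton, Joliet}: service 431 + fixed 1328 = 1759
(All 7 nonempty subsets were checked; Orton only is lowest.)

Open Orton only; minimum total cost 1124.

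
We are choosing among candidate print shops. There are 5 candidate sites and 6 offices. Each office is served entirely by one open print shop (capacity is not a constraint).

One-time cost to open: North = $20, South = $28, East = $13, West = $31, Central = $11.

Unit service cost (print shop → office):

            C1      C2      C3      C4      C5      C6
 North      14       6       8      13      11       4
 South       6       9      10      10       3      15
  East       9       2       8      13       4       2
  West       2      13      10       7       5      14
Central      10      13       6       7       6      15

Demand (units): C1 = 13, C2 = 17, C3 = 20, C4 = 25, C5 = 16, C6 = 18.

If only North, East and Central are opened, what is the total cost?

Total cost: 590

Each office is assigned to its cheapest site among the open ones.
{North, East, Central}: C1→East 9·13=117, C2→East 2·17=34, C3→Central 6·20=120, C4→Central 7·25=175, C5→East 4·16=64, C6→East 2·18=36. Service 546; fixed 44; total 590.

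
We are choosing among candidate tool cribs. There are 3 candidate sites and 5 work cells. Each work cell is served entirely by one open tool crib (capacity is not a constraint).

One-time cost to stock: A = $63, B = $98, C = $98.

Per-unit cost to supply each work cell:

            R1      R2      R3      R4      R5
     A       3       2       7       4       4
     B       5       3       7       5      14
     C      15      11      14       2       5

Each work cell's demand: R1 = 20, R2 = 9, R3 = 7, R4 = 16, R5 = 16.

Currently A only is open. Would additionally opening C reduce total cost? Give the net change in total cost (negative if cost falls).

No — net change +66 (cost rises by 66).

Current service cost with {A}: 255.
Adding C: each work cell re-picks its cheapest; new service cost 223, saving 32.
Extra fixed cost: 98. Net change = 98 − 32 = 66.
(Totals: 318 → 384.)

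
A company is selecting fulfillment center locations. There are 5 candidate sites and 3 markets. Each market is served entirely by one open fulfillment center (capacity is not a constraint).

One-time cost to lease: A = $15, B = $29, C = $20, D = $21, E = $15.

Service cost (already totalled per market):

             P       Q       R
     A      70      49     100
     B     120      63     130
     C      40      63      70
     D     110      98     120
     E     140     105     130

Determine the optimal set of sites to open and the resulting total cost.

For any fixed open set, each market goes to its cheapest open site; total = fixed + service.
{C}: P→C 40, Q→C 63, R→C 70. Service 173; fixed 20; total 193.
{A, C}: service 159 + fixed 35 = 194
{C, E}: service 173 + fixed 35 = 208
{A, B, C, D, E}: service 159 + fixed 100 = 259
No other subset beats 193.

Open C only; minimum total cost 193.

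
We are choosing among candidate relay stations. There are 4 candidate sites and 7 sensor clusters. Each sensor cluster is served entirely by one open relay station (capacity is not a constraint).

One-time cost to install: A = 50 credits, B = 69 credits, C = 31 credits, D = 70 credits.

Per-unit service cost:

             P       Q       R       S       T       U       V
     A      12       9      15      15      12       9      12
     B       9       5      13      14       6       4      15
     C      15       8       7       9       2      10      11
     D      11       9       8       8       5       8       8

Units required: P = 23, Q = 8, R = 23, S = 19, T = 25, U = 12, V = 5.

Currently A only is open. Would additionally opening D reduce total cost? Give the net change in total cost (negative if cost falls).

Current service cost with {A}: 1446.
Adding D: each sensor cluster re-picks its cheapest; new service cost 922, saving 524.
Extra fixed cost: 70. Net change = 70 − 524 = -454.
(Totals: 1496 → 1042.)

Yes — net change −454 (cost falls by 454).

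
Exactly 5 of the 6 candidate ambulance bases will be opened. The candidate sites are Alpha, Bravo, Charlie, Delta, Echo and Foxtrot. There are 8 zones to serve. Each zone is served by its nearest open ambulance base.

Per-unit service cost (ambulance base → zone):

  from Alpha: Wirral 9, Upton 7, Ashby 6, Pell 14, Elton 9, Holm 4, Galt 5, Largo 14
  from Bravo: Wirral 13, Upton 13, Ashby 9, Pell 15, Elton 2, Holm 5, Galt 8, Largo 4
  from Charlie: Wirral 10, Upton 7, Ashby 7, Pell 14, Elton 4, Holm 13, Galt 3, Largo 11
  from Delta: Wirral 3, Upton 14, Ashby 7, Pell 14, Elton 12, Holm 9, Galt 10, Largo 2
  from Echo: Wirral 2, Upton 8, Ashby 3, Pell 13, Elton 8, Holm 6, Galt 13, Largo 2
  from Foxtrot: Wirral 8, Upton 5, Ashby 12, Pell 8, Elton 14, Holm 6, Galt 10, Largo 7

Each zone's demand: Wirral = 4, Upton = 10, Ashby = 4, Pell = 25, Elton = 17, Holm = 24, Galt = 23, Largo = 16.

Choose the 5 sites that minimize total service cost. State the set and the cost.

With exactly 5 open, each zone uses its cheapest among the chosen.
{Alpha, Bravo, Charlie, Echo, Foxtrot}: Wirral→Echo 2·4=8, Upton→Foxtrot 5·10=50, Ashby→Echo 3·4=12, Pell→Foxtrot 8·25=200, Elton→Bravo 2·17=34, Holm→Alpha 4·24=96, Galt→Charlie 3·23=69, Largo→Echo 2·16=32. Service cost 501.
{Alpha, Bravo, Charlie, Delta, Foxtrot}: service cost 517
{Bravo, Charlie, Delta, Echo, Foxtrot}: service cost 525
Among all 6 size-5 choices, {Alpha, Bravo, Charlie, Echo, Foxtrot} is lowest.

Choose Alpha, Bravo, Charlie, Echo and Foxtrot; total service cost 501.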